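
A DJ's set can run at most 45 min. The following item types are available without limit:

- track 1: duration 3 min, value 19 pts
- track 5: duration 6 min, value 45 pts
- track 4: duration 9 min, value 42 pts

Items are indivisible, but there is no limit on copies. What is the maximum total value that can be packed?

334 pts

Best value-per-unit is track 5 at 45/6; filling with it alone gives 7×45 = 315.
Optimal mix: 1×track 1 + 7×track 5 → duration 45, value 334.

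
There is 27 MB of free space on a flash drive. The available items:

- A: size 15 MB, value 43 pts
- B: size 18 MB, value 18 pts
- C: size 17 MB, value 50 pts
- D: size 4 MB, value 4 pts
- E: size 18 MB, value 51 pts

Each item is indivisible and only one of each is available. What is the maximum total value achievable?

Check high-value combinations within 27 MB:
- D+E: size 4+18=22, value 4+51=55
- C+D: size 17+4=21, value 50+4=54
- E: size 18, value 51
- C: size 17, value 50
Best: 55 pts.

55 pts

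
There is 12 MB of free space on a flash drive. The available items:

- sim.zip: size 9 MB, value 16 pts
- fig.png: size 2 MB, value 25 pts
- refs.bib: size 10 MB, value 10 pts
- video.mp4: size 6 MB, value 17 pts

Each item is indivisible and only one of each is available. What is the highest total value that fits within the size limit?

42 pts

Check high-value combinations within 12 MB:
- fig.png+video.mp4: size 2+6=8, value 25+17=42
- sim.zip+fig.png: size 9+2=11, value 16+25=41
- fig.png+refs.bib: size 2+10=12, value 25+10=35
- fig.png: size 2, value 25
- video.mp4: size 6, value 17
Best: 42 pts.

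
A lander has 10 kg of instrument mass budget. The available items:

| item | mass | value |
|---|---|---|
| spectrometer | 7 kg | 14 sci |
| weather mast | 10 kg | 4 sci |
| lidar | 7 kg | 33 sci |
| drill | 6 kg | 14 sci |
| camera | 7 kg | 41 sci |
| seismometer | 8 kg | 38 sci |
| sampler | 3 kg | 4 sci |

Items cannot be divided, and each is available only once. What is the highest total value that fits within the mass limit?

Check high-value combinations within 10 kg:
- camera+sampler: mass 7+3=10, value 41+4=45
- camera: mass 7, value 41
- seismometer: mass 8, value 38
Best: 45 sci.

45 sci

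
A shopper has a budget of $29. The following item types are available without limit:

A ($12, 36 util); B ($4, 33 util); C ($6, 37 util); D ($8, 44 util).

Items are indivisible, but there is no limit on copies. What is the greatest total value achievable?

231 util

Best value-per-unit is B at 33/4, and filling with it alone uses cost 7×4=28. No mix of the others beats 7×33 = 231.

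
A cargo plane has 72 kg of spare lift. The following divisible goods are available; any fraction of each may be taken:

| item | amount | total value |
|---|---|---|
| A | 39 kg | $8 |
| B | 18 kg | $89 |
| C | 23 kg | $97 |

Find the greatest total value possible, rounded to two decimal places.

Take in order of value per unit:
- B (89/18 per unit): all 18 → value 89, running total 89.00
- C (97/23 per unit): all 23 → value 97, running total 186.00
- A (8/39 per unit): 31 of 39 → value 31×8/39 = 6.3590, running total 192.36
Total 192.36.

192.36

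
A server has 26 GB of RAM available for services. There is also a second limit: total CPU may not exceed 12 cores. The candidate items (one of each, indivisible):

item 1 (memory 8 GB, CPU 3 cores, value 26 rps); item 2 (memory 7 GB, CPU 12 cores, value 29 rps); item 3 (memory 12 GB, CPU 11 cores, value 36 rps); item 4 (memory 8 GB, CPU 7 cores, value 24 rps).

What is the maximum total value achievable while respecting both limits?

50 rps

Feasible sets respecting both limits:
- item 1+item 4: memory 16, CPU 10, value 50
- item 3: memory 12, CPU 11, value 36
- item 2: memory 7, CPU 12, value 29
Best: 50 rps.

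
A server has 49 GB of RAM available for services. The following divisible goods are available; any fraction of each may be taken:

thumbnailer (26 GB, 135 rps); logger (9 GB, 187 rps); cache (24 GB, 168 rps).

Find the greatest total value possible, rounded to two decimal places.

Take in order of value per unit:
- logger (187/9 per unit): all 9 → value 187, running total 187.00
- cache (168/24 per unit): all 24 → value 168, running total 355.00
- thumbnailer (135/26 per unit): 16 of 26 → value 16×135/26 = 83.0769, running total 438.08
Total 438.08.

438.08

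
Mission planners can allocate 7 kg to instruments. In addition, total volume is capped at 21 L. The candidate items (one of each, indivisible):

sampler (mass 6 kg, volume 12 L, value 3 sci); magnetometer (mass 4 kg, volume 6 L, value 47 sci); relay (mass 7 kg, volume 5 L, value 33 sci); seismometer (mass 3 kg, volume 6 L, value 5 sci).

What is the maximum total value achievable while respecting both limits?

Feasible sets respecting both limits:
- magnetometer+seismometer: mass 7, volume 12, value 52
- magnetometer: mass 4, volume 6, value 47
- relay: mass 7, volume 5, value 33
Best: 52 sci.

52 sci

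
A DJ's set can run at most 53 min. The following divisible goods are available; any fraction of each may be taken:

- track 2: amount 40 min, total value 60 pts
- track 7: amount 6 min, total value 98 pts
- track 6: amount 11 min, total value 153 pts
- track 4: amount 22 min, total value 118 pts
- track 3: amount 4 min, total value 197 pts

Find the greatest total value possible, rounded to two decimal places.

581.00

Take in order of value per unit:
- track 3 (197/4 per unit): all 4 → value 197, running total 197.00
- track 7 (98/6 per unit): all 6 → value 98, running total 295.00
- track 6 (153/11 per unit): all 11 → value 153, running total 448.00
- track 4 (118/22 per unit): all 22 → value 118, running total 566.00
- track 2 (60/40 per unit): 10 of 40 → value 10×60/40 = 15.0000, running total 581.00
Total 581.00.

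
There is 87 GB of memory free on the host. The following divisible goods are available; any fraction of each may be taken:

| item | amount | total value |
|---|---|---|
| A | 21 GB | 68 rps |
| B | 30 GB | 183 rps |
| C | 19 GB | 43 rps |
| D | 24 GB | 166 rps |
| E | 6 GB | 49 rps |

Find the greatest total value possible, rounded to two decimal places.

Take in order of value per unit:
- E (49/6 per unit): all 6 → value 49, running total 49.00
- D (166/24 per unit): all 24 → value 166, running total 215.00
- B (183/30 per unit): all 30 → value 183, running total 398.00
- A (68/21 per unit): all 21 → value 68, running total 466.00
- C (43/19 per unit): 6 of 19 → value 6×43/19 = 13.5789, running total 479.58
Total 479.58.

479.58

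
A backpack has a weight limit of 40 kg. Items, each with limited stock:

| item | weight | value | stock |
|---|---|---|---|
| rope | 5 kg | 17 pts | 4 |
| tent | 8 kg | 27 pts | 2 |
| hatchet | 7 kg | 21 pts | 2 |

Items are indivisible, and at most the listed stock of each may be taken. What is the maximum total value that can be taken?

Best selections within weight 40 and stock limits:
- 2×rope + 2×tent + 2×hatchet: weight 40, value 130
- 3×rope + 2×tent + 1×hatchet: weight 38, value 126
- 4×rope + 2×tent: weight 36, value 122
- 3×rope + 1×tent + 2×hatchet: weight 37, value 120
Best: 130 pts.

130 pts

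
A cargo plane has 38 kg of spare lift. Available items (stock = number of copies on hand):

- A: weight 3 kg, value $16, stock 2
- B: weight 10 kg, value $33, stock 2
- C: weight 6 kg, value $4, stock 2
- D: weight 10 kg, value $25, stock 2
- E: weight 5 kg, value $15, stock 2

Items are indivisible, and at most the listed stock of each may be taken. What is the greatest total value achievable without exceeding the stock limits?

$128

Best selections within weight 38 and stock limits:
- 2×A + 2×B + 2×E: weight 36, value 128
- 2×A + 2×B + 1×D: weight 36, value 123
- 1×A + 2×B + 1×D + 1×E: weight 38, value 122
- 2×A + 1×B + 1×D + 2×E: weight 36, value 120
Best: $128.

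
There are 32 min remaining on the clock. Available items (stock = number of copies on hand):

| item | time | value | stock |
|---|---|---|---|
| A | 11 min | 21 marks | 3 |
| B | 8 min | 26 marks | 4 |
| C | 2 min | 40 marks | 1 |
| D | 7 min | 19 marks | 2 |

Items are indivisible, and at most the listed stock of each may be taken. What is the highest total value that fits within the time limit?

130 marks

Top feasible selections:
- 2×B + 1×C + 2×D: time 32, value 130
- 3×B + 1×C: time 26, value 118
Best: 130 marks.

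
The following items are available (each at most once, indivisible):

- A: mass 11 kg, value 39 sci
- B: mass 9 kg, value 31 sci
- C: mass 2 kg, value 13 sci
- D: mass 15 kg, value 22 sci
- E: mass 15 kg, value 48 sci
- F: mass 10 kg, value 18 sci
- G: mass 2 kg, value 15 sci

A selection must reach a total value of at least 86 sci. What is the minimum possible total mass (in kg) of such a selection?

Subsets with value ≥ 86, sorted by total mass:
- A+B+C+G: mass 24, value 98
- B+E+G: mass 26, value 94
- B+C+E: mass 26, value 92
- A+E: mass 26, value 87
Minimum mass: 24 kg.

24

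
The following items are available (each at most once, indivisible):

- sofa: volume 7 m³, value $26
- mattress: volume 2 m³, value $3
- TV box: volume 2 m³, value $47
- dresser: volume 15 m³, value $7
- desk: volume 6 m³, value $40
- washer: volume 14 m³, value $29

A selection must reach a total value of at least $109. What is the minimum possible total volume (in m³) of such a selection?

15

Subsets with value ≥ 109, sorted by total volume:
- sofa+TV box+desk: volume 15, value 113
- sofa+mattress+TV box+desk: volume 17, value 116
- TV box+desk+washer: volume 22, value 116
- mattress+TV box+desk+washer: volume 24, value 119
Minimum volume: 15 m³.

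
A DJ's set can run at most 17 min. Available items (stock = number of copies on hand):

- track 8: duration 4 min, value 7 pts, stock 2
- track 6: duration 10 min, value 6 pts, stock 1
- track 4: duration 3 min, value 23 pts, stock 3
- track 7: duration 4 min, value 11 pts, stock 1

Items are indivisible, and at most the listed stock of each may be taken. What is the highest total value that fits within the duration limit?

Best selections within duration 17 and stock limits:
- 1×track 8 + 3×track 4 + 1×track 7: duration 17, value 87
- 2×track 8 + 3×track 4: duration 17, value 83
- 3×track 4 + 1×track 7: duration 13, value 80
- 1×track 8 + 3×track 4: duration 13, value 76
Best: 87 pts.

87 pts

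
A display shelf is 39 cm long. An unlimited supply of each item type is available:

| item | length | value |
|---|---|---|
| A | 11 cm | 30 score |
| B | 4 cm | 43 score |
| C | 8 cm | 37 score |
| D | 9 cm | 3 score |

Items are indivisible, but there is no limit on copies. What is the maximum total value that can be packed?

387 score

Best value-per-unit is B at 43/4, and filling with it alone uses length 9×4=36. No mix of the others beats 9×43 = 387.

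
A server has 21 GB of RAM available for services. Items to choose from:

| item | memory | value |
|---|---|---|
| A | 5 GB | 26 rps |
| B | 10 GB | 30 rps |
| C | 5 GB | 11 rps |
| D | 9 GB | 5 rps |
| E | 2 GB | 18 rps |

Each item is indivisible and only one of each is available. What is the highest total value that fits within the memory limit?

Check high-value combinations within 21 GB:
- A+B+E: memory 5+10+2=17, value 26+30+18=74
- A+B+C: memory 5+10+5=20, value 26+30+11=67
- A+C+D+E: memory 5+5+9+2=21, value 26+11+5+18=60
- B+C+E: memory 10+5+2=17, value 30+11+18=59
Best: 74 rps.

74 rps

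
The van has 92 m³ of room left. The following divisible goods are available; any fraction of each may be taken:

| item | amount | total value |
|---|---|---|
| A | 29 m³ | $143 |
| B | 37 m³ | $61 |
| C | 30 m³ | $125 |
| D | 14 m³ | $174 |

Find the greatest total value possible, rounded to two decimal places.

Take in order of value per unit:
- D (174/14 per unit): all 14 → value 174, running total 174.00
- A (143/29 per unit): all 29 → value 143, running total 317.00
- C (125/30 per unit): all 30 → value 125, running total 442.00
- B (61/37 per unit): 19 of 37 → value 19×61/37 = 31.3243, running total 473.32
Total 473.32.

473.32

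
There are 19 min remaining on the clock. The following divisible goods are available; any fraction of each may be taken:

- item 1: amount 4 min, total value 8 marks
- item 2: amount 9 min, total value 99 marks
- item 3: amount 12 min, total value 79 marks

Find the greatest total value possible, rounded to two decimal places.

164.83

Take in order of value per unit:
- item 2 (99/9 per unit): all 9 → value 99, running total 99.00
- item 3 (79/12 per unit): 10 of 12 → value 10×79/12 = 65.8333, running total 164.83
Total 164.83.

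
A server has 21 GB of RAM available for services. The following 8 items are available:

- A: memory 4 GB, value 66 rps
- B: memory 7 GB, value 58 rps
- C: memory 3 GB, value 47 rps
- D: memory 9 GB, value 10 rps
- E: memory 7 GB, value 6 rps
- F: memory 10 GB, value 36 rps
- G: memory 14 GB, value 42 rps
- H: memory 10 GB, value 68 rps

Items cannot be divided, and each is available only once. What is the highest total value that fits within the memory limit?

192 rps

This is a 0/1 knapsack; check combinations near the capacity.
- A+B+H: memory 4+7+10=21, value 66+58+68=192
- A+C+H: memory 4+3+10=17, value 66+47+68=181
- A+B+C+E: memory 4+7+3+7=21, value 66+58+47+6=177
- B+C+H: memory 7+3+10=20, value 58+47+68=173
Best: 192 rps.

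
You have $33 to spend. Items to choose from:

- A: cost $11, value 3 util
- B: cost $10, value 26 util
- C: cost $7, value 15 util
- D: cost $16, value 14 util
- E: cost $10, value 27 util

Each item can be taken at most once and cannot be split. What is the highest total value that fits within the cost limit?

68 util

Check high-value combinations within $33:
- B+C+E: cost 10+7+10=27, value 26+15+27=68
- A+B+E: cost 11+10+10=31, value 3+26+27=56
- C+D+E: cost 7+16+10=33, value 15+14+27=56
- B+C+D: cost 10+7+16=33, value 26+15+14=55
Best: 68 util.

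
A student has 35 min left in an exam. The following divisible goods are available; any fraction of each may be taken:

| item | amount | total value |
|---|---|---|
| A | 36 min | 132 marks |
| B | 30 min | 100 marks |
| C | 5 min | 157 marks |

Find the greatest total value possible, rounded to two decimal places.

Take in order of value per unit:
- C (157/5 per unit): all 5 → value 157, running total 157.00
- A (132/36 per unit): 30 of 36 → value 30×132/36 = 110.0000, running total 267.00
Total 267.00.

267.00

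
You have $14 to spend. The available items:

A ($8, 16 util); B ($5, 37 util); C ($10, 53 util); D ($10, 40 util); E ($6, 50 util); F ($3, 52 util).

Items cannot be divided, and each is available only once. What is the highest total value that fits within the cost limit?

139 util

Check high-value combinations within $14:
- B+E+F: cost 5+6+3=14, value 37+50+52=139
- C+F: cost 10+3=13, value 53+52=105
- E+F: cost 6+3=9, value 50+52=102
Best: 139 util.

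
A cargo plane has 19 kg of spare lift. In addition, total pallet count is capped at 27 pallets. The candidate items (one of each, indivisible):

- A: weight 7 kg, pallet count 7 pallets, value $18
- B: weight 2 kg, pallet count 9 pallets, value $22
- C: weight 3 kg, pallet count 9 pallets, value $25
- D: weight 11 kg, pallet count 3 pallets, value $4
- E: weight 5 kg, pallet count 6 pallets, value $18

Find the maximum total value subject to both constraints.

Feasible sets respecting both limits:
- A+B+C: weight 12, pallet count 25, value 65
- B+C+E: weight 10, pallet count 24, value 65
- A+C+E: weight 15, pallet count 22, value 61
- A+B+E: weight 14, pallet count 22, value 58
Best: $65.

$65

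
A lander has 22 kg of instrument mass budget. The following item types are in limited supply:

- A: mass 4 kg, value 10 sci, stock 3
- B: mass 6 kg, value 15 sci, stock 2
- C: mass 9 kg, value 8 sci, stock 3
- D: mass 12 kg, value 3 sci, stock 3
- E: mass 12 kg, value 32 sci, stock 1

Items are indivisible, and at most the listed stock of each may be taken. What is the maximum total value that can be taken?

Top feasible selections:
- 1×A + 1×B + 1×E: mass 22, value 57
- 2×A + 1×E: mass 20, value 52
Best: 57 sci.

57 sci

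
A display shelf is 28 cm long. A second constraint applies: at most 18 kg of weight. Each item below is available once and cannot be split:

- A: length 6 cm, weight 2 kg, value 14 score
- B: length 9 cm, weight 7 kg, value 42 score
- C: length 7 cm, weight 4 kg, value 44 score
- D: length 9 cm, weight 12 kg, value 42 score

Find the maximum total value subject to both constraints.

Feasible sets respecting both limits:
- A+B+C: length 22, weight 13, value 100
- A+C+D: length 22, weight 18, value 100
- B+C: length 16, weight 11, value 86
- C+D: length 16, weight 16, value 86
Best: 100 score.

100 score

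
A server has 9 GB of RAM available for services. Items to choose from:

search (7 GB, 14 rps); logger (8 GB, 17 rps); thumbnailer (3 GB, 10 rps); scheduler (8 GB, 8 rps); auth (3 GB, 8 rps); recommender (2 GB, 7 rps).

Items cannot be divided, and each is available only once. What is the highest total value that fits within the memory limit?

Check high-value combinations within 9 GB:
- thumbnailer+auth+recommender: memory 3+3+2=8, value 10+8+7=25
- search+recommender: memory 7+2=9, value 14+7=21
- thumbnailer+auth: memory 3+3=6, value 10+8=18
Best: 25 rps.

25 rps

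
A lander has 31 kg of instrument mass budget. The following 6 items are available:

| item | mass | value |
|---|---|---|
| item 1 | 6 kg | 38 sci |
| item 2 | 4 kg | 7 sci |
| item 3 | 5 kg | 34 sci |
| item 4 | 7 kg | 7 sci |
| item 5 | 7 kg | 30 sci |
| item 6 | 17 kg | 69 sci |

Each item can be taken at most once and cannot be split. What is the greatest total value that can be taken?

141 sci

This is a 0/1 knapsack; check combinations near the capacity.
- item 1+item 3+item 6: mass 6+5+17=28, value 38+34+69=141
- item 1+item 5+item 6: mass 6+7+17=30, value 38+30+69=137
- item 3+item 5+item 6: mass 5+7+17=29, value 34+30+69=133
- item 1+item 2+item 3+item 4+item 5: mass 6+4+5+7+7=29, value 38+7+34+7+30=116
- item 1+item 2+item 6: mass 6+4+17=27, value 38+7+69=114
Best: 141 sci.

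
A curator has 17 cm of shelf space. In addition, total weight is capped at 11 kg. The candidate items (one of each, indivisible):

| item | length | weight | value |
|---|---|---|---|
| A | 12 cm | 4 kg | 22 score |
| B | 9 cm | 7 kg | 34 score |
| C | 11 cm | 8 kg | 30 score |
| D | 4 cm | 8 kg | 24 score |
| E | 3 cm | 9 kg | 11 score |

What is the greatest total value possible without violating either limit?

34 score

Feasible sets respecting both limits:
- B: length 9, weight 7, value 34
- C: length 11, weight 8, value 30
- D: length 4, weight 8, value 24
- A: length 12, weight 4, value 22
Best: 34 score.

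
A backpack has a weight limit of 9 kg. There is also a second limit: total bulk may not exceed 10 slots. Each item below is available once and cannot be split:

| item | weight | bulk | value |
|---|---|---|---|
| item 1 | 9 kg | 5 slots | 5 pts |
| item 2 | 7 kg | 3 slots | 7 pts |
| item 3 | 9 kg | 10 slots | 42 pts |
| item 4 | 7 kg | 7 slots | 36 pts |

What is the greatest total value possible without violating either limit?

Feasible sets respecting both limits:
- item 3: weight 9, bulk 10, value 42
- item 4: weight 7, bulk 7, value 36
- item 2: weight 7, bulk 3, value 7
Best: 42 pts.

42 pts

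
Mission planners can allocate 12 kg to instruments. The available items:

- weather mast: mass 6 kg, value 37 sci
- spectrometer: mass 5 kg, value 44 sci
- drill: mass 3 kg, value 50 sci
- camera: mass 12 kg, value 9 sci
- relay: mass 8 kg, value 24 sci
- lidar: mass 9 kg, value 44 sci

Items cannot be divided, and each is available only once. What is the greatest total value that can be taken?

94 sci

Check high-value combinations within 12 kg:
- spectrometer+drill: mass 5+3=8, value 44+50=94
- drill+lidar: mass 3+9=12, value 50+44=94
- weather mast+drill: mass 6+3=9, value 37+50=87
- weather mast+spectrometer: mass 6+5=11, value 37+44=81
Best: 94 sci.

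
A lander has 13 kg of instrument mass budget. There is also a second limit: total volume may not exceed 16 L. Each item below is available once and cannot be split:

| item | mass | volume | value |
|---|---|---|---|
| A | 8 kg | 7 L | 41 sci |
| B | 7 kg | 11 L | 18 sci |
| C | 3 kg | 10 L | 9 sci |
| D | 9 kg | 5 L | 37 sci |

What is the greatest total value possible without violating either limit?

Feasible sets respecting both limits:
- C+D: mass 12, volume 15, value 46
- A: mass 8, volume 7, value 41
- D: mass 9, volume 5, value 37
Best: 46 sci.

46 sci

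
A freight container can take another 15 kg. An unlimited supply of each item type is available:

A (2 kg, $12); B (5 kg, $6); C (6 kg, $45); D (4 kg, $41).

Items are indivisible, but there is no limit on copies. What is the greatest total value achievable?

Best value-per-unit is D at 41/4; filling with it alone gives 3×41 = 123.
Optimal mix: 1×A + 3×D → weight 14, value 135.

$135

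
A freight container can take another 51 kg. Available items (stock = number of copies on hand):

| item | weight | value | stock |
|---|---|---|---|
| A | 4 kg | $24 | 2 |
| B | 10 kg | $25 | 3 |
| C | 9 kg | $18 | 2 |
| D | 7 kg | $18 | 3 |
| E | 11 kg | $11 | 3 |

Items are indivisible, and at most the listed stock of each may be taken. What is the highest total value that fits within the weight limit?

$152

Best selections within weight 51 and stock limits:
- 2×A + 2×B + 3×D: weight 49, value 152
- 2×A + 2×B + 1×C + 2×D: weight 51, value 152
- 2×A + 1×B + 1×C + 3×D: weight 48, value 145
Best: $152.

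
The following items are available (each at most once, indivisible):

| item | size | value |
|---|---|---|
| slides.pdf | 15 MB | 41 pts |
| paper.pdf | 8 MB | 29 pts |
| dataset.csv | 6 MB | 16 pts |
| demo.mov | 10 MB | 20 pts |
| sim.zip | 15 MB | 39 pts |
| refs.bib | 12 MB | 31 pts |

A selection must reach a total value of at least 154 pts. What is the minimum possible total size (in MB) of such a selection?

56

Subsets with value ≥ 154, sorted by total size:
- slides.pdf+paper.pdf+dataset.csv+sim.zip+refs.bib: size 56, value 156
- slides.pdf+paper.pdf+demo.mov+sim.zip+refs.bib: size 60, value 160
Minimum size: 56 MB.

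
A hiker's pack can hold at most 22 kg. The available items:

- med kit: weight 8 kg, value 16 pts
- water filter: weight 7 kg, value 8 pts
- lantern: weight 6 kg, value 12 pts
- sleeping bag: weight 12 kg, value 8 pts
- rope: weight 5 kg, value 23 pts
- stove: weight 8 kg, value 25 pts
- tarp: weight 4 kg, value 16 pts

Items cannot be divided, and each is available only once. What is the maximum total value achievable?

64 pts

Check high-value combinations within 22 kg:
- rope+stove+tarp: weight 5+8+4=17, value 23+25+16=64
- med kit+rope+stove: weight 8+5+8=21, value 16+23+25=64
- lantern+rope+stove: weight 6+5+8=19, value 12+23+25=60
Best: 64 pts.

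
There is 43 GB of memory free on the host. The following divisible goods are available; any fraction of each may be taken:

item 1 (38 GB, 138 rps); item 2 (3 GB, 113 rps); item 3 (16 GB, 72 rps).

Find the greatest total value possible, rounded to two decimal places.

Take in order of value per unit:
- item 2 (113/3 per unit): all 3 → value 113, running total 113.00
- item 3 (72/16 per unit): all 16 → value 72, running total 185.00
- item 1 (138/38 per unit): 24 of 38 → value 24×138/38 = 87.1579, running total 272.16
Total 272.16.

272.16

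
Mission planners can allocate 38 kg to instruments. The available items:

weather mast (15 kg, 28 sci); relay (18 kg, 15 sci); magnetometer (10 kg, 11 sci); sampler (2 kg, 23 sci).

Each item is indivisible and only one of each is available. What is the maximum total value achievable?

Check high-value combinations within 38 kg:
- weather mast+relay+sampler: mass 15+18+2=35, value 28+15+23=66
- weather mast+magnetometer+sampler: mass 15+10+2=27, value 28+11+23=62
- weather mast+sampler: mass 15+2=17, value 28+23=51
Best: 66 sci.

66 sci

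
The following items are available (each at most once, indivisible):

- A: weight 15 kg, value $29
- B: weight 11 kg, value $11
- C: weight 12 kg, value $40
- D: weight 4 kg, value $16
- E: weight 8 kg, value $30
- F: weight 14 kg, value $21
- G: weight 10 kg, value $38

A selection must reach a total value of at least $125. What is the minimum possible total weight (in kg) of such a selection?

44

Subsets with value ≥ 125, sorted by total weight:
- C+E+F+G: weight 44, value 129
- A+C+E+G: weight 45, value 137
- B+C+D+E+G: weight 45, value 135
Minimum weight: 44 kg.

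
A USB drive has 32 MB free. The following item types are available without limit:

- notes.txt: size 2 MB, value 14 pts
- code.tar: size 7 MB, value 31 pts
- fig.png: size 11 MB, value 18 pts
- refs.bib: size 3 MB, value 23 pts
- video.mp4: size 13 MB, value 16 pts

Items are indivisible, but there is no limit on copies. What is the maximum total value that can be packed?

Best value-per-unit is refs.bib at 23/3; filling with it alone gives 10×23 = 230.
Optimal mix: 1×notes.txt + 10×refs.bib → size 32, value 244.

244 pts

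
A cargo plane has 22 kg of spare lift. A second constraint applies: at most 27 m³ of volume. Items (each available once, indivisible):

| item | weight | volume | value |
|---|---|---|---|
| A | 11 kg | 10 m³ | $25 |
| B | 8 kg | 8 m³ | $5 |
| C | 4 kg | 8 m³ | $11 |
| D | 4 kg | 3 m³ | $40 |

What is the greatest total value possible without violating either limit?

Feasible sets respecting both limits:
- A+C+D: weight 19, volume 21, value 76
- A+D: weight 15, volume 13, value 65
- B+C+D: weight 16, volume 19, value 56
Best: $76.

$76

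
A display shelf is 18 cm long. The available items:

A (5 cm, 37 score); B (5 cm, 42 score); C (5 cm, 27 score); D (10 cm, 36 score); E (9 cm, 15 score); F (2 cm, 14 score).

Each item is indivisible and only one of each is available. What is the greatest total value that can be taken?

This is a 0/1 knapsack; check combinations near the capacity.
- A+B+C+F: length 5+5+5+2=17, value 37+42+27+14=120
- A+B+C: length 5+5+5=15, value 37+42+27=106
- A+B+F: length 5+5+2=12, value 37+42+14=93
- B+D+F: length 5+10+2=17, value 42+36+14=92
Best: 120 score.

120 score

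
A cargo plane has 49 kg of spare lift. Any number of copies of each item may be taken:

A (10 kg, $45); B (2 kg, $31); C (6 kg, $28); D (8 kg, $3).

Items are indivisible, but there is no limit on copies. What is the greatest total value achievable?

$744

Best value-per-unit is B at 31/2, and filling with it alone uses weight 24×2=48. No mix of the others beats 24×31 = 744.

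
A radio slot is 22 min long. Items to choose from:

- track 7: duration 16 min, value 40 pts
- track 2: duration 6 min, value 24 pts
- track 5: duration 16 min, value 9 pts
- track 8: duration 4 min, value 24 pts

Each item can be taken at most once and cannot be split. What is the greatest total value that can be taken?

64 pts

This is a 0/1 knapsack; check combinations near the capacity.
- track 7+track 8: duration 16+4=20, value 40+24=64
- track 7+track 2: duration 16+6=22, value 40+24=64
- track 2+track 8: duration 6+4=10, value 24+24=48
Best: 64 pts.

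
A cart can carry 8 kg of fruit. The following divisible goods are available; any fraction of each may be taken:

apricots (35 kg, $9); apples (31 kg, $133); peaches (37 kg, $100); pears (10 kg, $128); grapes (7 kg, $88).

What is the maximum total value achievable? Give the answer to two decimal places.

Take in order of value per unit:
- pears (128/10 per unit): 8 of 10 → value 8×128/10 = 102.4000, running total 102.40
Total 102.40.

102.40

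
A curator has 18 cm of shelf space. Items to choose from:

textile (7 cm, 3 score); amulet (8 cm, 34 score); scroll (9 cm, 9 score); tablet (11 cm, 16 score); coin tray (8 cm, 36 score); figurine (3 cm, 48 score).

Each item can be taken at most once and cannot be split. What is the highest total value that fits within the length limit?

87 score

Check high-value combinations within 18 cm:
- textile+coin tray+figurine: length 7+8+3=18, value 3+36+48=87
- textile+amulet+figurine: length 7+8+3=18, value 3+34+48=85
- coin tray+figurine: length 8+3=11, value 36+48=84
- amulet+figurine: length 8+3=11, value 34+48=82
- amulet+coin tray: length 8+8=16, value 34+36=70
Best: 87 score.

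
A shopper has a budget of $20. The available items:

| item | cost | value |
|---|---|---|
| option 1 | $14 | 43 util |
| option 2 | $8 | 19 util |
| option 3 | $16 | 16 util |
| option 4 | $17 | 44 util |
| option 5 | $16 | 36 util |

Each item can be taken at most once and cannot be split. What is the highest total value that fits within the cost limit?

44 util

Check high-value combinations within $20:
- option 4: cost 17, value 44
- option 1: cost 14, value 43
- option 5: cost 16, value 36
- option 2: cost 8, value 19
Best: 44 util.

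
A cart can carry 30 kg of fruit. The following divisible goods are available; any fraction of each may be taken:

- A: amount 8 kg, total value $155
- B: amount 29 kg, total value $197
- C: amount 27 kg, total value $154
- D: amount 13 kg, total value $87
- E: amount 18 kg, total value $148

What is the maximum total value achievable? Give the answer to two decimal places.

Take in order of value per unit:
- A (155/8 per unit): all 8 → value 155, running total 155.00
- E (148/18 per unit): all 18 → value 148, running total 303.00
- B (197/29 per unit): 4 of 29 → value 4×197/29 = 27.1724, running total 330.17
Total 330.17.

330.17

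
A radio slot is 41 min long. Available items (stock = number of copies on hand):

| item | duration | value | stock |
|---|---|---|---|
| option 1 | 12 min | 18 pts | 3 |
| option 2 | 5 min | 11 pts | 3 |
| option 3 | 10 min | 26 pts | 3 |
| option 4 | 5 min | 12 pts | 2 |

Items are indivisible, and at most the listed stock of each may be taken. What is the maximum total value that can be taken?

Top feasible selections:
- 3×option 3 + 2×option 4: duration 40, value 102
- 1×option 2 + 3×option 3 + 1×option 4: duration 40, value 101
- 2×option 2 + 3×option 3: duration 40, value 100
- 2×option 2 + 2×option 3 + 2×option 4: duration 40, value 98
Best: 102 pts.

102 pts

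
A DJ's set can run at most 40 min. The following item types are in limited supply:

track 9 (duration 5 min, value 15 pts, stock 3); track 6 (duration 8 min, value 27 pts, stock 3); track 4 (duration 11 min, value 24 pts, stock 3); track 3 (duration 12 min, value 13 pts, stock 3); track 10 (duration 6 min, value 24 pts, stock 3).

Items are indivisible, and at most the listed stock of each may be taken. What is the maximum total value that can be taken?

Best selections within duration 40 and stock limits:
- 1×track 9 + 2×track 6 + 3×track 10: duration 39, value 141
- 2×track 9 + 3×track 6 + 1×track 10: duration 40, value 135
Best: 141 pts.

141 pts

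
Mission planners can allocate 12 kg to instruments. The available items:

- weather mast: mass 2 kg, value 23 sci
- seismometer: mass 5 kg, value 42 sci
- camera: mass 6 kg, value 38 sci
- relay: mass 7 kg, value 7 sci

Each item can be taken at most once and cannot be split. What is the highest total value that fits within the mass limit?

Check high-value combinations within 12 kg:
- seismometer+camera: mass 5+6=11, value 42+38=80
- weather mast+seismometer: mass 2+5=7, value 23+42=65
- weather mast+camera: mass 2+6=8, value 23+38=61
Best: 80 sci.

80 sci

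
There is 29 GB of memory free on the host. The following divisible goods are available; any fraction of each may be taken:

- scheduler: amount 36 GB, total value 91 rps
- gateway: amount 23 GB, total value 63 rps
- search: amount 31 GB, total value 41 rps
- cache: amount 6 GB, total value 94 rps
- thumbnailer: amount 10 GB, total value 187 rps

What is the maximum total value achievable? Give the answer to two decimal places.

316.61

Take in order of value per unit:
- thumbnailer (187/10 per unit): all 10 → value 187, running total 187.00
- cache (94/6 per unit): all 6 → value 94, running total 281.00
- gateway (63/23 per unit): 13 of 23 → value 13×63/23 = 35.6087, running total 316.61
Total 316.61.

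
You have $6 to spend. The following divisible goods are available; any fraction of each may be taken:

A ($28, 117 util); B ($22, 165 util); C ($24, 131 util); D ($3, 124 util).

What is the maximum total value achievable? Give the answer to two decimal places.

Take in order of value per unit:
- D (124/3 per unit): all 3 → value 124, running total 124.00
- B (165/22 per unit): 3 of 22 → value 3×165/22 = 22.5000, running total 146.50
Total 146.50.

146.50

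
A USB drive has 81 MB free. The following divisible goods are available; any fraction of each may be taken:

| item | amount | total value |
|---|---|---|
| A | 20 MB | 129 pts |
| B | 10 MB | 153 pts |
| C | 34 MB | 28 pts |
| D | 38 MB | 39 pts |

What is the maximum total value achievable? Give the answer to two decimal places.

331.71

Take in order of value per unit:
- B (153/10 per unit): all 10 → value 153, running total 153.00
- A (129/20 per unit): all 20 → value 129, running total 282.00
- D (39/38 per unit): all 38 → value 39, running total 321.00
- C (28/34 per unit): 13 of 34 → value 13×28/34 = 10.7059, running total 331.71
Total 331.71.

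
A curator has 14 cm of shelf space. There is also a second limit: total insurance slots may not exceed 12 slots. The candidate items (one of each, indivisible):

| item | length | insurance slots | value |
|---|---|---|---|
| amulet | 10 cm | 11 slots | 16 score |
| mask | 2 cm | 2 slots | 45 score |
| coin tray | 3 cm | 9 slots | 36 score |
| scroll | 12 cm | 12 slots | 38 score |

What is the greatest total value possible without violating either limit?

81 score

Feasible sets respecting both limits:
- mask+coin tray: length 5, insurance slots 11, value 81
- mask: length 2, insurance slots 2, value 45
- scroll: length 12, insurance slots 12, value 38
- coin tray: length 3, insurance slots 9, value 36
Best: 81 score.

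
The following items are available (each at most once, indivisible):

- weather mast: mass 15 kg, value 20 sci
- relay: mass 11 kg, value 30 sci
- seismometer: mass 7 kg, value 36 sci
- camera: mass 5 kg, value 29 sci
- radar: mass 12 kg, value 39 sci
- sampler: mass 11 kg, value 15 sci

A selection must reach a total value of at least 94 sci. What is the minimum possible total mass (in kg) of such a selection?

Subsets with value ≥ 94, sorted by total mass:
- relay+seismometer+camera: mass 23, value 95
- seismometer+camera+radar: mass 24, value 104
- relay+camera+radar: mass 28, value 98
- relay+seismometer+radar: mass 30, value 105
Minimum mass: 23 kg.

23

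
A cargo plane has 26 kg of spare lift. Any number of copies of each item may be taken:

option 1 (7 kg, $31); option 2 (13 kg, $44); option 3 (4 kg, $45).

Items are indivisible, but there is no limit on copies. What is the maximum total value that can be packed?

$270

Best value-per-unit is option 3 at 45/4, and filling with it alone uses weight 6×4=24. No mix of the others beats 6×45 = 270.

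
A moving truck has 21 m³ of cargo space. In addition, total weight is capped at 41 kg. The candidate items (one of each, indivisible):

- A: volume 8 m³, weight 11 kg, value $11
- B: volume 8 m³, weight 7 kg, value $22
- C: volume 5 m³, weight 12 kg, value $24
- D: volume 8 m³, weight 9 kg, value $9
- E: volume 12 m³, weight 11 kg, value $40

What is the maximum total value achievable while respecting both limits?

$64

Feasible sets respecting both limits:
- C+E: volume 17, weight 23, value 64
- B+E: volume 20, weight 18, value 62
- A+B+C: volume 21, weight 30, value 57
Best: $64.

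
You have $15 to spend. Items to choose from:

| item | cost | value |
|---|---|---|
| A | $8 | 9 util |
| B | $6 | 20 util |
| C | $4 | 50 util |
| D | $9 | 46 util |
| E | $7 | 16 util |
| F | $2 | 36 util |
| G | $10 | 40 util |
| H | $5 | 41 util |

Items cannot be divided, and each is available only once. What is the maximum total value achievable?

132 util

Check high-value combinations within $15:
- C+D+F: cost 4+9+2=15, value 50+46+36=132
- C+F+H: cost 4+2+5=11, value 50+36+41=127
- B+C+H: cost 6+4+5=15, value 20+50+41=111
- B+C+F: cost 6+4+2=12, value 20+50+36=106
- C+E+F: cost 4+7+2=13, value 50+16+36=102
Best: 132 util.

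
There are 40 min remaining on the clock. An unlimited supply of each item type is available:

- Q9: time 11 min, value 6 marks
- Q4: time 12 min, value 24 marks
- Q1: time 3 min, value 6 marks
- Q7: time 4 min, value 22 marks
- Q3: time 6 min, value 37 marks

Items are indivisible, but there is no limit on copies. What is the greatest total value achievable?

244 marks

Best value-per-unit is Q3 at 37/6; filling with it alone gives 6×37 = 222.
Optimal mix: 1×Q7 + 6×Q3 → time 40, value 244.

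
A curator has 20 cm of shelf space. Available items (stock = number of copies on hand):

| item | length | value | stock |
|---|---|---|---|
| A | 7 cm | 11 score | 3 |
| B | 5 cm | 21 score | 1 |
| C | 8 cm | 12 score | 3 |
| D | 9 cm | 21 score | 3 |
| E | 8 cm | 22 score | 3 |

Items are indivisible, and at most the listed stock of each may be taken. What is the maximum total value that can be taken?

54 score

Top feasible selections:
- 1×A + 1×B + 1×E: length 20, value 54
- 2×E: length 16, value 44
- 1×A + 1×B + 1×C: length 20, value 44
Best: 54 score.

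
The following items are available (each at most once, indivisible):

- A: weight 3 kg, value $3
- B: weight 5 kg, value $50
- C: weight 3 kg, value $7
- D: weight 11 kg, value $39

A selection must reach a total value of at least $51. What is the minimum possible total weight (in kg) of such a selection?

8

Subsets with value ≥ 51, sorted by total weight:
- B+C: weight 8, value 57
- A+B: weight 8, value 53
Minimum weight: 8 kg.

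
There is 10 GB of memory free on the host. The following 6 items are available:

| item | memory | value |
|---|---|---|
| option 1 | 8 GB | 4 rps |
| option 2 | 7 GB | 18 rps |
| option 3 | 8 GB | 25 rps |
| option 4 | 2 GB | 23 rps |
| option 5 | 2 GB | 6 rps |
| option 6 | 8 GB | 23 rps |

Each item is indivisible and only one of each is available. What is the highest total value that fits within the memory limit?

This is a 0/1 knapsack; check combinations near the capacity.
- option 3+option 4: memory 8+2=10, value 25+23=48
- option 4+option 6: memory 2+8=10, value 23+23=46
- option 2+option 4: memory 7+2=9, value 18+23=41
- option 3+option 5: memory 8+2=10, value 25+6=31
Best: 48 rps.

48 rps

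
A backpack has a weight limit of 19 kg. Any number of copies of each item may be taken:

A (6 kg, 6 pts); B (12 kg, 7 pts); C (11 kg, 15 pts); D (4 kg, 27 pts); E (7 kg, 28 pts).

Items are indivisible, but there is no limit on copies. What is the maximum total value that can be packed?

Best value-per-unit is D at 27/4; filling with it alone gives 4×27 = 108.
Optimal mix: 3×D + 1×E → weight 19, value 109.

109 pts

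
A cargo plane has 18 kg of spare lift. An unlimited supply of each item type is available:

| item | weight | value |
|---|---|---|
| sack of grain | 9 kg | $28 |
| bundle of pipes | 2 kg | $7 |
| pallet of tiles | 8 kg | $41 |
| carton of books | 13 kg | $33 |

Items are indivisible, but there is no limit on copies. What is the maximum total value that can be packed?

$89

Best value-per-unit is pallet of tiles at 41/8; filling with it alone gives 2×41 = 82.
Optimal mix: 1×bundle of pipes + 2×pallet of tiles → weight 18, value 89.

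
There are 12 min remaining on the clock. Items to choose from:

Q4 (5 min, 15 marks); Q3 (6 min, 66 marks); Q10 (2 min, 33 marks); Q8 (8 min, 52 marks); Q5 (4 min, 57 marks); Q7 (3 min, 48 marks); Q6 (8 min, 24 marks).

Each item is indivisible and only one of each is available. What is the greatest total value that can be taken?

156 marks

Check high-value combinations within 12 min:
- Q3+Q10+Q5: time 6+2+4=12, value 66+33+57=156
- Q3+Q10+Q7: time 6+2+3=11, value 66+33+48=147
- Q10+Q5+Q7: time 2+4+3=9, value 33+57+48=138
- Q3+Q5: time 6+4=10, value 66+57=123
Best: 156 marks.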